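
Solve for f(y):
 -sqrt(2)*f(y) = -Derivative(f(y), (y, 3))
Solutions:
 f(y) = C3*exp(2^(1/6)*y) + (C1*sin(2^(1/6)*sqrt(3)*y/2) + C2*cos(2^(1/6)*sqrt(3)*y/2))*exp(-2^(1/6)*y/2)


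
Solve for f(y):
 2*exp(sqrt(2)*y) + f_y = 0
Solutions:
 f(y) = C1 - sqrt(2)*exp(sqrt(2)*y)


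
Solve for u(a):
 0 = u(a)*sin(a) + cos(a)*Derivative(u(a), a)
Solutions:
 u(a) = C1*cos(a)


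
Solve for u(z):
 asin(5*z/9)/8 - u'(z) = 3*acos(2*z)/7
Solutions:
 u(z) = C1 - 3*z*acos(2*z)/7 + z*asin(5*z/9)/8 + 3*sqrt(1 - 4*z^2)/14 + sqrt(81 - 25*z^2)/40


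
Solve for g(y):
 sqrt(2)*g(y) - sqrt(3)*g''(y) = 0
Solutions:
 g(y) = C1*exp(-2^(1/4)*3^(3/4)*y/3) + C2*exp(2^(1/4)*3^(3/4)*y/3)


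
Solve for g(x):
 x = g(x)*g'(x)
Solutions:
 g(x) = -sqrt(C1 + x^2)
 g(x) = sqrt(C1 + x^2)


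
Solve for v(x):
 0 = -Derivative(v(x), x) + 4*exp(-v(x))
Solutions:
 v(x) = log(C1 + 4*x)


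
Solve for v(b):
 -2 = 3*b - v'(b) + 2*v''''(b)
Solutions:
 v(b) = C1 + C4*exp(2^(2/3)*b/2) + 3*b^2/2 + 2*b + (C2*sin(2^(2/3)*sqrt(3)*b/4) + C3*cos(2^(2/3)*sqrt(3)*b/4))*exp(-2^(2/3)*b/4)


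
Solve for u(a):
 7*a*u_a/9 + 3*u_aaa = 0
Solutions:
 u(a) = C1 + Integral(C2*airyai(-7^(1/3)*a/3) + C3*airybi(-7^(1/3)*a/3), a)


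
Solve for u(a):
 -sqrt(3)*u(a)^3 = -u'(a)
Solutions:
 u(a) = -sqrt(2)*sqrt(-1/(C1 + sqrt(3)*a))/2
 u(a) = sqrt(2)*sqrt(-1/(C1 + sqrt(3)*a))/2


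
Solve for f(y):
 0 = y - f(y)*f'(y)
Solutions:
 f(y) = -sqrt(C1 + y^2)
 f(y) = sqrt(C1 + y^2)


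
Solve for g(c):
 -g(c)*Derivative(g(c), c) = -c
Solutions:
 g(c) = -sqrt(C1 + c^2)
 g(c) = sqrt(C1 + c^2)


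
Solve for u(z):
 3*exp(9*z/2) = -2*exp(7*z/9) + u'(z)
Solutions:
 u(z) = C1 + 18*exp(7*z/9)/7 + 2*exp(9*z/2)/3


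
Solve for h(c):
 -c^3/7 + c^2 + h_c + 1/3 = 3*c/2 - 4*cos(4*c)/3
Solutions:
 h(c) = C1 + c^4/28 - c^3/3 + 3*c^2/4 - c/3 - sin(4*c)/3


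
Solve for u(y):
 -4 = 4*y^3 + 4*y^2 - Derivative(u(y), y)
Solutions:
 u(y) = C1 + y^4 + 4*y^3/3 + 4*y


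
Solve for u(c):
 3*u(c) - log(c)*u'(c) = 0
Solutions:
 u(c) = C1*exp(3*li(c))


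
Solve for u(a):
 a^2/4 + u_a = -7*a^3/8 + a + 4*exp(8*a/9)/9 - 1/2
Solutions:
 u(a) = C1 - 7*a^4/32 - a^3/12 + a^2/2 - a/2 + exp(8*a/9)/2


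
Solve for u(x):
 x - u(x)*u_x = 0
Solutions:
 u(x) = -sqrt(C1 + x^2)
 u(x) = sqrt(C1 + x^2)


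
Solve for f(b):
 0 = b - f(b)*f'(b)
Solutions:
 f(b) = -sqrt(C1 + b^2)
 f(b) = sqrt(C1 + b^2)


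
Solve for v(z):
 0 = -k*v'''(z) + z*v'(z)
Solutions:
 v(z) = C1 + Integral(C2*airyai(z*(1/k)^(1/3)) + C3*airybi(z*(1/k)^(1/3)), z)


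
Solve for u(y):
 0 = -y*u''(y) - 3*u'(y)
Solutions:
 u(y) = C1 + C2/y^2


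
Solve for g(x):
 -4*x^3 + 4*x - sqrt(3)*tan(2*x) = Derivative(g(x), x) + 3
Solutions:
 g(x) = C1 - x^4 + 2*x^2 - 3*x + sqrt(3)*log(cos(2*x))/2


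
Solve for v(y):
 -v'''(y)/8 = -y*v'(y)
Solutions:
 v(y) = C1 + Integral(C2*airyai(2*y) + C3*airybi(2*y), y)


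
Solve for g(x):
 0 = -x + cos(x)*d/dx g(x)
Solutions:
 g(x) = C1 + Integral(x/cos(x), x)


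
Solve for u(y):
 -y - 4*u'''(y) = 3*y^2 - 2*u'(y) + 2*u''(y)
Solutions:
 u(y) = C1 + C2*exp(-y) + C3*exp(y/2) + y^3/2 + 7*y^2/4 + 19*y/2


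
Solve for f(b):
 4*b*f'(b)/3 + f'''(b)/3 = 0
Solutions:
 f(b) = C1 + Integral(C2*airyai(-2^(2/3)*b) + C3*airybi(-2^(2/3)*b), b)


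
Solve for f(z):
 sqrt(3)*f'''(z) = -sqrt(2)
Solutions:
 f(z) = C1 + C2*z + C3*z^2 - sqrt(6)*z^3/18


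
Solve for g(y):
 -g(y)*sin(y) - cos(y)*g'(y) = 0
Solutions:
 g(y) = C1*cos(y)


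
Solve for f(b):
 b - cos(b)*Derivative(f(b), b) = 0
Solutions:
 f(b) = C1 + Integral(b/cos(b), b)


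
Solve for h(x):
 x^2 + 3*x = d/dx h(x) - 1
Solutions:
 h(x) = C1 + x^3/3 + 3*x^2/2 + x


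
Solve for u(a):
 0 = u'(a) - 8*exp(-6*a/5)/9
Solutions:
 u(a) = C1 - 20*exp(-6*a/5)/27


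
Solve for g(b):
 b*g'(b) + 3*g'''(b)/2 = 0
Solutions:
 g(b) = C1 + Integral(C2*airyai(-2^(1/3)*3^(2/3)*b/3) + C3*airybi(-2^(1/3)*3^(2/3)*b/3), b)


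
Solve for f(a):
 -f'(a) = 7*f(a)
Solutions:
 f(a) = C1*exp(-7*a)


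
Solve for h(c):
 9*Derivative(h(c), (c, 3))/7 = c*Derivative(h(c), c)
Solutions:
 h(c) = C1 + Integral(C2*airyai(21^(1/3)*c/3) + C3*airybi(21^(1/3)*c/3), c)


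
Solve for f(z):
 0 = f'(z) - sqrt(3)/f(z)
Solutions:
 f(z) = -sqrt(C1 + 2*sqrt(3)*z)
 f(z) = sqrt(C1 + 2*sqrt(3)*z)


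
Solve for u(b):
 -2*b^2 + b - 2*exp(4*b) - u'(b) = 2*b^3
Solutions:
 u(b) = C1 - b^4/2 - 2*b^3/3 + b^2/2 - exp(4*b)/2


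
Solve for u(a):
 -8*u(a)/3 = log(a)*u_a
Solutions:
 u(a) = C1*exp(-8*li(a)/3)


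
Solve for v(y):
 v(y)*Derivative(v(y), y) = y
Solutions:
 v(y) = -sqrt(C1 + y^2)
 v(y) = sqrt(C1 + y^2)


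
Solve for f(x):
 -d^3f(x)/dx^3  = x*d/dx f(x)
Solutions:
 f(x) = C1 + Integral(C2*airyai(-x) + C3*airybi(-x), x)


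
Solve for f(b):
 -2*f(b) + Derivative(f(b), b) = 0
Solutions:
 f(b) = C1*exp(2*b)


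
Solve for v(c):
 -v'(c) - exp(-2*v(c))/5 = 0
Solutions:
 v(c) = log(-sqrt(C1 - 10*c)) - log(5)
 v(c) = log(C1 - 10*c)/2 - log(5)


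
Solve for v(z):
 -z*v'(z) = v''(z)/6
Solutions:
 v(z) = C1 + C2*erf(sqrt(3)*z)


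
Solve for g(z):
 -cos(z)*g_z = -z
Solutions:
 g(z) = C1 + Integral(z/cos(z), z)


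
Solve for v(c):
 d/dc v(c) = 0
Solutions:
 v(c) = C1


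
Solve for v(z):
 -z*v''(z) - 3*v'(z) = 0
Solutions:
 v(z) = C1 + C2/z^2


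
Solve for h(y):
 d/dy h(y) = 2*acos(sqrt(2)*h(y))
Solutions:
 Integral(1/acos(sqrt(2)*_y), (_y, h(y))) = C1 + 2*y


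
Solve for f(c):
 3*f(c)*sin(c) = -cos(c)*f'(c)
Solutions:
 f(c) = C1*cos(c)^3


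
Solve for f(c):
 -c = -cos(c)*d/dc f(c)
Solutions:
 f(c) = C1 + Integral(c/cos(c), c)


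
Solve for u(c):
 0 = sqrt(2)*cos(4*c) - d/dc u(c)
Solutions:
 u(c) = C1 + sqrt(2)*sin(4*c)/4


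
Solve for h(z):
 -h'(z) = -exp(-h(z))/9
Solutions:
 h(z) = log(C1 + z/9)


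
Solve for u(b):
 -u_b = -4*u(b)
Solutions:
 u(b) = C1*exp(4*b)


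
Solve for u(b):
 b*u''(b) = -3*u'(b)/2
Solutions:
 u(b) = C1 + C2/sqrt(b)


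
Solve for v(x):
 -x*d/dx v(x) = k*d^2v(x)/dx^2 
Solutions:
 v(x) = C1 + C2*sqrt(k)*erf(sqrt(2)*x*sqrt(1/k)/2)


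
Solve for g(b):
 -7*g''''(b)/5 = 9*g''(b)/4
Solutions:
 g(b) = C1 + C2*b + C3*sin(3*sqrt(35)*b/14) + C4*cos(3*sqrt(35)*b/14)


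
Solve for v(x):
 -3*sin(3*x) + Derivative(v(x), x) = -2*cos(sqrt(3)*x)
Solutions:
 v(x) = C1 - 2*sqrt(3)*sin(sqrt(3)*x)/3 - cos(3*x)


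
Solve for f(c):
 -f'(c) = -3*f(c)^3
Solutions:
 f(c) = -sqrt(2)*sqrt(-1/(C1 + 3*c))/2
 f(c) = sqrt(2)*sqrt(-1/(C1 + 3*c))/2


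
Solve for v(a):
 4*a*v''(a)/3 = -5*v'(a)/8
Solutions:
 v(a) = C1 + C2*a^(17/32)


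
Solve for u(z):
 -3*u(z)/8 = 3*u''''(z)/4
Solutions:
 u(z) = (C1*sin(2^(1/4)*z/2) + C2*cos(2^(1/4)*z/2))*exp(-2^(1/4)*z/2) + (C3*sin(2^(1/4)*z/2) + C4*cos(2^(1/4)*z/2))*exp(2^(1/4)*z/2)


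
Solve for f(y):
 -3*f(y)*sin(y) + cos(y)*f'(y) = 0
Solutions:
 f(y) = C1/cos(y)^3


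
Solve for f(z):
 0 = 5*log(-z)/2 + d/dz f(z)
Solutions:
 f(z) = C1 - 5*z*log(-z)/2 + 5*z/2


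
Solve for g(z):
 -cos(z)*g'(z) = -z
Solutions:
 g(z) = C1 + Integral(z/cos(z), z)


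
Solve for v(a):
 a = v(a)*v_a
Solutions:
 v(a) = -sqrt(C1 + a^2)
 v(a) = sqrt(C1 + a^2)


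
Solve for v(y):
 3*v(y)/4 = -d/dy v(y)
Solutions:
 v(y) = C1*exp(-3*y/4)


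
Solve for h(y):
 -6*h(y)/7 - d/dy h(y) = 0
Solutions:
 h(y) = C1*exp(-6*y/7)


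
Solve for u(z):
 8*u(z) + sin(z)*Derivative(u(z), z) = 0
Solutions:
 u(z) = C1*(cos(z)^4 + 4*cos(z)^3 + 6*cos(z)^2 + 4*cos(z) + 1)/(cos(z)^4 - 4*cos(z)^3 + 6*cos(z)^2 - 4*cos(z) + 1)


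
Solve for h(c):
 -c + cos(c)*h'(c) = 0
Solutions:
 h(c) = C1 + Integral(c/cos(c), c)


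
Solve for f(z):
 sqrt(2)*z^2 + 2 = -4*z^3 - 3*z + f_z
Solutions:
 f(z) = C1 + z^4 + sqrt(2)*z^3/3 + 3*z^2/2 + 2*z


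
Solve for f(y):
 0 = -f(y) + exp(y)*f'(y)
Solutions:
 f(y) = C1*exp(-exp(-y))


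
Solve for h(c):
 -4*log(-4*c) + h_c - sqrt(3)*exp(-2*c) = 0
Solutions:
 h(c) = C1 + 4*c*log(-c) + 4*c*(-1 + 2*log(2)) - sqrt(3)*exp(-2*c)/2


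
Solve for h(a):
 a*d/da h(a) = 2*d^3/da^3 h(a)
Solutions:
 h(a) = C1 + Integral(C2*airyai(2^(2/3)*a/2) + C3*airybi(2^(2/3)*a/2), a)


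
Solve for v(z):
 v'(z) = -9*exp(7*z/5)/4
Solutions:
 v(z) = C1 - 45*exp(7*z/5)/28


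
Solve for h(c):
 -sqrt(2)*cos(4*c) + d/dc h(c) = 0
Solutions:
 h(c) = C1 + sqrt(2)*sin(4*c)/4


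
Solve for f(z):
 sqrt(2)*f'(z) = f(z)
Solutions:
 f(z) = C1*exp(sqrt(2)*z/2)


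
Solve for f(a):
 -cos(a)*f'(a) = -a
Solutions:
 f(a) = C1 + Integral(a/cos(a), a)


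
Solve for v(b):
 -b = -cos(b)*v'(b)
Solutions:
 v(b) = C1 + Integral(b/cos(b), b)


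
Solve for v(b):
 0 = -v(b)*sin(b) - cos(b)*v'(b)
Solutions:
 v(b) = C1*cos(b)


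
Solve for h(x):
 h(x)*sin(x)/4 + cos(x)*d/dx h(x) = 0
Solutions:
 h(x) = C1*cos(x)^(1/4)


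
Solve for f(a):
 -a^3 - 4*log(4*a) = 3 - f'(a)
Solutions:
 f(a) = C1 + a^4/4 + 4*a*log(a) - a + a*log(256)


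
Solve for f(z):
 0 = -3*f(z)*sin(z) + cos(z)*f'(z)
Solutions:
 f(z) = C1/cos(z)^3


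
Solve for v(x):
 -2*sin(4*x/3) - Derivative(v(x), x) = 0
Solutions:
 v(x) = C1 + 3*cos(4*x/3)/2


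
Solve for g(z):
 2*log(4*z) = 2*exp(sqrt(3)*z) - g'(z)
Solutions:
 g(z) = C1 - 2*z*log(z) + 2*z*(1 - 2*log(2)) + 2*sqrt(3)*exp(sqrt(3)*z)/3


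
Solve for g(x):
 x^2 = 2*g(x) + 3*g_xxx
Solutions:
 g(x) = C3*exp(-2^(1/3)*3^(2/3)*x/3) + x^2/2 + (C1*sin(2^(1/3)*3^(1/6)*x/2) + C2*cos(2^(1/3)*3^(1/6)*x/2))*exp(2^(1/3)*3^(2/3)*x/6)


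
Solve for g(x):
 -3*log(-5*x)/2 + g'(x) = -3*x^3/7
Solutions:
 g(x) = C1 - 3*x^4/28 + 3*x*log(-x)/2 + 3*x*(-1 + log(5))/2


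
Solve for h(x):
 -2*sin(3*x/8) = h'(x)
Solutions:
 h(x) = C1 + 16*cos(3*x/8)/3


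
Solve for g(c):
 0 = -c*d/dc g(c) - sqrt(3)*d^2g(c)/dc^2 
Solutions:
 g(c) = C1 + C2*erf(sqrt(2)*3^(3/4)*c/6)


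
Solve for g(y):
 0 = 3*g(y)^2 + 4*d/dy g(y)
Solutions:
 g(y) = 4/(C1 + 3*y)


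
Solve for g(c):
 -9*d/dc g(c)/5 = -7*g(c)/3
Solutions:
 g(c) = C1*exp(35*c/27)


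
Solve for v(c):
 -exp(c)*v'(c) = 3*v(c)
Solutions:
 v(c) = C1*exp(3*exp(-c))


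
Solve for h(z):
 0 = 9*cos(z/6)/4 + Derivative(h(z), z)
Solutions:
 h(z) = C1 - 27*sin(z/6)/2


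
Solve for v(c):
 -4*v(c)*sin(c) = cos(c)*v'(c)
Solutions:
 v(c) = C1*cos(c)^4


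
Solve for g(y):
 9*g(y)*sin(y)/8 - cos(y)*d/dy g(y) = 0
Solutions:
 g(y) = C1/cos(y)^(9/8)


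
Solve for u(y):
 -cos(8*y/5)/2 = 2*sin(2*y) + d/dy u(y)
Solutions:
 u(y) = C1 - 5*sin(8*y/5)/16 + cos(2*y)


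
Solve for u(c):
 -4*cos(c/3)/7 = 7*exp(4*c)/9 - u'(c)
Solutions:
 u(c) = C1 + 7*exp(4*c)/36 + 12*sin(c/3)/7


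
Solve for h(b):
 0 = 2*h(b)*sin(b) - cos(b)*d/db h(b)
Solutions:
 h(b) = C1/cos(b)^2


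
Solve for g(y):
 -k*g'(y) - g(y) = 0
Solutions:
 g(y) = C1*exp(-y/k)


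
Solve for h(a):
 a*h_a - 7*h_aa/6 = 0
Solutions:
 h(a) = C1 + C2*erfi(sqrt(21)*a/7)


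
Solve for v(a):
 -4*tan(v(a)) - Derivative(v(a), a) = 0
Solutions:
 v(a) = pi - asin(C1*exp(-4*a))
 v(a) = asin(C1*exp(-4*a))


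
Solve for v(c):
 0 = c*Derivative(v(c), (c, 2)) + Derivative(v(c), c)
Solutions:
 v(c) = C1 + C2*log(c)


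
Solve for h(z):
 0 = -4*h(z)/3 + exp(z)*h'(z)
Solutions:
 h(z) = C1*exp(-4*exp(-z)/3)


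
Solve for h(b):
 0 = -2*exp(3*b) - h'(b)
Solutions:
 h(b) = C1 - 2*exp(3*b)/3


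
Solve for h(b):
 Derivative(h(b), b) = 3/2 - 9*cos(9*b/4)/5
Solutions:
 h(b) = C1 + 3*b/2 - 4*sin(9*b/4)/5


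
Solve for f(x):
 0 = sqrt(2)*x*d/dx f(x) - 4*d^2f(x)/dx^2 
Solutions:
 f(x) = C1 + C2*erfi(2^(3/4)*x/4)


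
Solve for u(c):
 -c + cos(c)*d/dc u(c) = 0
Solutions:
 u(c) = C1 + Integral(c/cos(c), c)


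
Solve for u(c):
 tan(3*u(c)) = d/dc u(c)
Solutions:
 u(c) = -asin(C1*exp(3*c))/3 + pi/3
 u(c) = asin(C1*exp(3*c))/3


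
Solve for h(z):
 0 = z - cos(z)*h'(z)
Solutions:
 h(z) = C1 + Integral(z/cos(z), z)


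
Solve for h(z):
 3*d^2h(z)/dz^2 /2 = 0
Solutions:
 h(z) = C1 + C2*z


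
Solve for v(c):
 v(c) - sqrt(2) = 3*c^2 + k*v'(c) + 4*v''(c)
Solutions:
 v(c) = C1*exp(c*(-k + sqrt(k^2 + 16))/8) + C2*exp(-c*(k + sqrt(k^2 + 16))/8) + 3*c^2 + 6*c*k + 6*k^2 + sqrt(2) + 24


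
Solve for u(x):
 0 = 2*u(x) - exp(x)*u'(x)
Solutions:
 u(x) = C1*exp(-2*exp(-x))


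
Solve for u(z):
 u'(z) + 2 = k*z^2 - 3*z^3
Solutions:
 u(z) = C1 + k*z^3/3 - 3*z^4/4 - 2*z


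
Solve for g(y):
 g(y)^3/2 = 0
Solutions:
 g(y) = 0


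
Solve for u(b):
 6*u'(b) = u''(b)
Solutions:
 u(b) = C1 + C2*exp(6*b)


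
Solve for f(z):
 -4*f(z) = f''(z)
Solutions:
 f(z) = C1*sin(2*z) + C2*cos(2*z)


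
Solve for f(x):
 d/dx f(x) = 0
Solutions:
 f(x) = C1


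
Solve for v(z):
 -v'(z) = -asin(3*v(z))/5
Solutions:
 Integral(1/asin(3*_y), (_y, v(z))) = C1 + z/5


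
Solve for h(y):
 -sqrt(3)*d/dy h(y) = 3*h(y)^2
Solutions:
 h(y) = 1/(C1 + sqrt(3)*y)


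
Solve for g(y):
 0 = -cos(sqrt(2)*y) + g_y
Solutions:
 g(y) = C1 + sqrt(2)*sin(sqrt(2)*y)/2


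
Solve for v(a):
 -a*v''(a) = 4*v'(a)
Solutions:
 v(a) = C1 + C2/a^3


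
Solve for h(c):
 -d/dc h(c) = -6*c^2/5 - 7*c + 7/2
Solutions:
 h(c) = C1 + 2*c^3/5 + 7*c^2/2 - 7*c/2


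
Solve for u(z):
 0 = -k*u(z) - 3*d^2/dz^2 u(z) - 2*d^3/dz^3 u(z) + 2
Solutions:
 u(z) = C1*exp(-z*((2*k + sqrt((2*k + 1)^2 - 1) + 1)^(1/3) + 1 + (2*k + sqrt((2*k + 1)^2 - 1) + 1)^(-1/3))/2) + C2*exp(z*((2*k + sqrt((2*k + 1)^2 - 1) + 1)^(1/3)/4 - sqrt(3)*I*(2*k + sqrt((2*k + 1)^2 - 1) + 1)^(1/3)/4 - 1/2 - 1/((-1 + sqrt(3)*I)*(2*k + sqrt((2*k + 1)^2 - 1) + 1)^(1/3)))) + C3*exp(z*((2*k + sqrt((2*k + 1)^2 - 1) + 1)^(1/3)/4 + sqrt(3)*I*(2*k + sqrt((2*k + 1)^2 - 1) + 1)^(1/3)/4 - 1/2 + 1/((1 + sqrt(3)*I)*(2*k + sqrt((2*k + 1)^2 - 1) + 1)^(1/3)))) + 2/k


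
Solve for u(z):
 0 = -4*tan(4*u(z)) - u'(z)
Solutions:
 u(z) = -asin(C1*exp(-16*z))/4 + pi/4
 u(z) = asin(C1*exp(-16*z))/4


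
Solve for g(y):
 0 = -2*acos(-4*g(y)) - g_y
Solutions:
 Integral(1/acos(-4*_y), (_y, g(y))) = C1 - 2*y


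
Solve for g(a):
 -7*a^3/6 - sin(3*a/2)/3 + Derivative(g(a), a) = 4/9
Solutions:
 g(a) = C1 + 7*a^4/24 + 4*a/9 - 2*cos(3*a/2)/9


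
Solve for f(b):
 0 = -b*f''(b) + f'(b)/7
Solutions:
 f(b) = C1 + C2*b^(8/7)


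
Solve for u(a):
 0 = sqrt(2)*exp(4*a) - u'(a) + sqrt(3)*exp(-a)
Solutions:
 u(a) = C1 + sqrt(2)*exp(4*a)/4 - sqrt(3)*exp(-a)


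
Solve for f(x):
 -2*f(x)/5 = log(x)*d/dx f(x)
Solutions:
 f(x) = C1*exp(-2*li(x)/5)


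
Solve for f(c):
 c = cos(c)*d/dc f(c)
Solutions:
 f(c) = C1 + Integral(c/cos(c), c)


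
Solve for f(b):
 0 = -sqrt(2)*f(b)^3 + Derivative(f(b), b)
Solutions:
 f(b) = -sqrt(2)*sqrt(-1/(C1 + sqrt(2)*b))/2
 f(b) = sqrt(2)*sqrt(-1/(C1 + sqrt(2)*b))/2


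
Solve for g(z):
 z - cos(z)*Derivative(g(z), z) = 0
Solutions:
 g(z) = C1 + Integral(z/cos(z), z)


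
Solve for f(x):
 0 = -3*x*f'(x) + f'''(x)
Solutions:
 f(x) = C1 + Integral(C2*airyai(3^(1/3)*x) + C3*airybi(3^(1/3)*x), x)


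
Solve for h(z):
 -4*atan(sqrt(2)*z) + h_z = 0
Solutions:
 h(z) = C1 + 4*z*atan(sqrt(2)*z) - sqrt(2)*log(2*z^2 + 1)


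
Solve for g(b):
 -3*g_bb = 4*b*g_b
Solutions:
 g(b) = C1 + C2*erf(sqrt(6)*b/3)


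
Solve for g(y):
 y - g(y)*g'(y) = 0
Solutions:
 g(y) = -sqrt(C1 + y^2)
 g(y) = sqrt(C1 + y^2)


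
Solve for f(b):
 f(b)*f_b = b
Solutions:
 f(b) = -sqrt(C1 + b^2)
 f(b) = sqrt(C1 + b^2)


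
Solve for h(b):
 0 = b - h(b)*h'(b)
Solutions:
 h(b) = -sqrt(C1 + b^2)
 h(b) = sqrt(C1 + b^2)


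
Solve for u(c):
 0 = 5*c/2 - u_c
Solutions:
 u(c) = C1 + 5*c^2/4


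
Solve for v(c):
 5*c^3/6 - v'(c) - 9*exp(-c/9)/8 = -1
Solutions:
 v(c) = C1 + 5*c^4/24 + c + 81*exp(-c/9)/8


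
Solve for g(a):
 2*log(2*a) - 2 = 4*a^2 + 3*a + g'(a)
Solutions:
 g(a) = C1 - 4*a^3/3 - 3*a^2/2 + 2*a*log(a) - 4*a + 2*a*log(2)


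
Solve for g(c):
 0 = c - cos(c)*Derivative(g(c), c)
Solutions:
 g(c) = C1 + Integral(c/cos(c), c)


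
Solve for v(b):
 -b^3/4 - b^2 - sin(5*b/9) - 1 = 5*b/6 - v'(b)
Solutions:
 v(b) = C1 + b^4/16 + b^3/3 + 5*b^2/12 + b - 9*cos(5*b/9)/5


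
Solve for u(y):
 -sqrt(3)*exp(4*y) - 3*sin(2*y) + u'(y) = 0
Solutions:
 u(y) = C1 + sqrt(3)*exp(4*y)/4 - 3*cos(2*y)/2


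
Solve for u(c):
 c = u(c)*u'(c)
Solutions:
 u(c) = -sqrt(C1 + c^2)
 u(c) = sqrt(C1 + c^2)


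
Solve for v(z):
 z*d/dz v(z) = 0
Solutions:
 v(z) = C1


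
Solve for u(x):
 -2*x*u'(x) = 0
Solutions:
 u(x) = C1


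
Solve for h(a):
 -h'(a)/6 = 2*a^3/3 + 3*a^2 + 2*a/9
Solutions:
 h(a) = C1 - a^4 - 6*a^3 - 2*a^2/3


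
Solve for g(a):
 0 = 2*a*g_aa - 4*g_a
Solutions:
 g(a) = C1 + C2*a^3


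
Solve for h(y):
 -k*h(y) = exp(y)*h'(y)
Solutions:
 h(y) = C1*exp(k*exp(-y))


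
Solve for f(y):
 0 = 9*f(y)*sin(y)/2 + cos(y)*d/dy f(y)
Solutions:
 f(y) = C1*cos(y)^(9/2)


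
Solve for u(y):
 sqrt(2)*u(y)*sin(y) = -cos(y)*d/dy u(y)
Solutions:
 u(y) = C1*cos(y)^(sqrt(2))


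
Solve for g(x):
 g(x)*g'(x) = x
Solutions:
 g(x) = -sqrt(C1 + x^2)
 g(x) = sqrt(C1 + x^2)


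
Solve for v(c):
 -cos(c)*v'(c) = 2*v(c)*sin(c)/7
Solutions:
 v(c) = C1*cos(c)^(2/7)


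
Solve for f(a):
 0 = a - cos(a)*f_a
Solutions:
 f(a) = C1 + Integral(a/cos(a), a)


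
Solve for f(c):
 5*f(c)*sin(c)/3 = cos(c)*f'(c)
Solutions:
 f(c) = C1/cos(c)^(5/3)


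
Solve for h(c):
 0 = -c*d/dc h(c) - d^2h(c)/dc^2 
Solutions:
 h(c) = C1 + C2*erf(sqrt(2)*c/2)


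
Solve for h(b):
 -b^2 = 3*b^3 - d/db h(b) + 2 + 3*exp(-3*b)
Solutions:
 h(b) = C1 + 3*b^4/4 + b^3/3 + 2*b - exp(-3*b)


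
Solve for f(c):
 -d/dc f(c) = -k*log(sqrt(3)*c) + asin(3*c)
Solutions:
 f(c) = C1 + c*k*(log(c) - 1) + c*k*log(3)/2 - c*asin(3*c) - sqrt(1 - 9*c^2)/3


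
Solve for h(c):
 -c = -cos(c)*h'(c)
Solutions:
 h(c) = C1 + Integral(c/cos(c), c)


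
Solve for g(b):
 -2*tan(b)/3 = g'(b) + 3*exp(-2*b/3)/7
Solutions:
 g(b) = C1 - log(tan(b)^2 + 1)/3 + 9*exp(-2*b/3)/14


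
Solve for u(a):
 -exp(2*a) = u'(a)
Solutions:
 u(a) = C1 - exp(2*a)/2


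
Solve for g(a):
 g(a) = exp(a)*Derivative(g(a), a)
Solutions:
 g(a) = C1*exp(-exp(-a))


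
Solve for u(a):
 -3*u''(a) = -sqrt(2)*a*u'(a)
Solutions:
 u(a) = C1 + C2*erfi(2^(3/4)*sqrt(3)*a/6)


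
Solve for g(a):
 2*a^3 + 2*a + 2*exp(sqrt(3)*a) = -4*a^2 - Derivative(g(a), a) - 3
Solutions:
 g(a) = C1 - a^4/2 - 4*a^3/3 - a^2 - 3*a - 2*sqrt(3)*exp(sqrt(3)*a)/3


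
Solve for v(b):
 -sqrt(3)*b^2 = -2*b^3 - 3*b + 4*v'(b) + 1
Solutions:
 v(b) = C1 + b^4/8 - sqrt(3)*b^3/12 + 3*b^2/8 - b/4


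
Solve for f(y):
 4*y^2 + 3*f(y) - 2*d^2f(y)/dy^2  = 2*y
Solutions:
 f(y) = C1*exp(-sqrt(6)*y/2) + C2*exp(sqrt(6)*y/2) - 4*y^2/3 + 2*y/3 - 16/9


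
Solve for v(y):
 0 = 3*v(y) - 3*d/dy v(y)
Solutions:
 v(y) = C1*exp(y)


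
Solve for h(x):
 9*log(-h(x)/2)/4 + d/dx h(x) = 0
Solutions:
 4*Integral(1/(log(-_y) - log(2)), (_y, h(x)))/9 = C1 - x


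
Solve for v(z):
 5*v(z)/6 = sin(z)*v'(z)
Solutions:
 v(z) = C1*(cos(z) - 1)^(5/12)/(cos(z) + 1)^(5/12)


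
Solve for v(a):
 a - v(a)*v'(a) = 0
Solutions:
 v(a) = -sqrt(C1 + a^2)
 v(a) = sqrt(C1 + a^2)


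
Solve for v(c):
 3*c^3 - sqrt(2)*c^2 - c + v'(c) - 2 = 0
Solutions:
 v(c) = C1 - 3*c^4/4 + sqrt(2)*c^3/3 + c^2/2 + 2*c


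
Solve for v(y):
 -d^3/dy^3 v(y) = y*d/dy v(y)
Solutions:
 v(y) = C1 + Integral(C2*airyai(-y) + C3*airybi(-y), y)


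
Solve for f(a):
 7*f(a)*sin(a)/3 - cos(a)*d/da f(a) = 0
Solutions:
 f(a) = C1/cos(a)^(7/3)


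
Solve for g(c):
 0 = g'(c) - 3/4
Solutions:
 g(c) = C1 + 3*c/4


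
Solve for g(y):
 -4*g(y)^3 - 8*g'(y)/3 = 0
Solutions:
 g(y) = -sqrt(-1/(C1 - 3*y))
 g(y) = sqrt(-1/(C1 - 3*y))


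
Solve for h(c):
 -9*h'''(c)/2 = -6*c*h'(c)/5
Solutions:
 h(c) = C1 + Integral(C2*airyai(30^(2/3)*c/15) + C3*airybi(30^(2/3)*c/15), c)


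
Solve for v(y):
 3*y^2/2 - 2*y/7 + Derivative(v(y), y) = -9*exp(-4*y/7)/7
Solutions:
 v(y) = C1 - y^3/2 + y^2/7 + 9*exp(-4*y/7)/4


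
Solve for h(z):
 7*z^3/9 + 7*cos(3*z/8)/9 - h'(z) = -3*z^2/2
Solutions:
 h(z) = C1 + 7*z^4/36 + z^3/2 + 56*sin(3*z/8)/27


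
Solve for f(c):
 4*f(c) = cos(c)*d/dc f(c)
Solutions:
 f(c) = C1*(sin(c)^2 + 2*sin(c) + 1)/(sin(c)^2 - 2*sin(c) + 1)


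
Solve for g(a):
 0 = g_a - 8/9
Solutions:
 g(a) = C1 + 8*a/9


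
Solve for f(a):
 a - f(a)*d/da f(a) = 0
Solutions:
 f(a) = -sqrt(C1 + a^2)
 f(a) = sqrt(C1 + a^2)


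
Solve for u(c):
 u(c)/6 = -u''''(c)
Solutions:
 u(c) = (C1*sin(2^(1/4)*3^(3/4)*c/6) + C2*cos(2^(1/4)*3^(3/4)*c/6))*exp(-2^(1/4)*3^(3/4)*c/6) + (C3*sin(2^(1/4)*3^(3/4)*c/6) + C4*cos(2^(1/4)*3^(3/4)*c/6))*exp(2^(1/4)*3^(3/4)*c/6)


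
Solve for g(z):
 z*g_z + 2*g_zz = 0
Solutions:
 g(z) = C1 + C2*erf(z/2)


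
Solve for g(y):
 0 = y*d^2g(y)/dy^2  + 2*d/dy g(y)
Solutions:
 g(y) = C1 + C2/y


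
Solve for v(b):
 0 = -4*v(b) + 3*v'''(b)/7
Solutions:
 v(b) = C3*exp(28^(1/3)*3^(2/3)*b/3) + (C1*sin(28^(1/3)*3^(1/6)*b/2) + C2*cos(28^(1/3)*3^(1/6)*b/2))*exp(-28^(1/3)*3^(2/3)*b/6)


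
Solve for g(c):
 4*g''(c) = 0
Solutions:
 g(c) = C1 + C2*c


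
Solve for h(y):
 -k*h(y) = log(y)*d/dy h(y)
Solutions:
 h(y) = C1*exp(-k*li(y))


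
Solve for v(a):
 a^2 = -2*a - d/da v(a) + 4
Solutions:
 v(a) = C1 - a^3/3 - a^2 + 4*a


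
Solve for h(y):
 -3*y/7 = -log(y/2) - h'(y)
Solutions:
 h(y) = C1 + 3*y^2/14 - y*log(y) + y*log(2) + y


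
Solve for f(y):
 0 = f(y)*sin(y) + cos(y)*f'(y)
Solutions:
 f(y) = C1*cos(y)


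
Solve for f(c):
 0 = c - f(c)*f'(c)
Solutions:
 f(c) = -sqrt(C1 + c^2)
 f(c) = sqrt(C1 + c^2)


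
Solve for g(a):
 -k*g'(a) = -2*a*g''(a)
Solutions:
 g(a) = C1 + a^(re(k)/2 + 1)*(C2*sin(log(a)*Abs(im(k))/2) + C3*cos(log(a)*im(k)/2))


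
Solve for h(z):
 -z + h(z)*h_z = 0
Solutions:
 h(z) = -sqrt(C1 + z^2)
 h(z) = sqrt(C1 + z^2)


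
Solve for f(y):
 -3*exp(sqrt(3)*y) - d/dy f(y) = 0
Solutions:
 f(y) = C1 - sqrt(3)*exp(sqrt(3)*y)


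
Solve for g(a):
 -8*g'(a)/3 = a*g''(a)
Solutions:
 g(a) = C1 + C2/a^(5/3)


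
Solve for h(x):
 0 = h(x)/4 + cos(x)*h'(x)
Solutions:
 h(x) = C1*(sin(x) - 1)^(1/8)/(sin(x) + 1)^(1/8)


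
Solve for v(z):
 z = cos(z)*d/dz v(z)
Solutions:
 v(z) = C1 + Integral(z/cos(z), z)


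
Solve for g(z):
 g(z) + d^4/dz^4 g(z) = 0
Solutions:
 g(z) = (C1*sin(sqrt(2)*z/2) + C2*cos(sqrt(2)*z/2))*exp(-sqrt(2)*z/2) + (C3*sin(sqrt(2)*z/2) + C4*cos(sqrt(2)*z/2))*exp(sqrt(2)*z/2)


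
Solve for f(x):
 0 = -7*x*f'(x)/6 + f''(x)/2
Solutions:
 f(x) = C1 + C2*erfi(sqrt(42)*x/6)


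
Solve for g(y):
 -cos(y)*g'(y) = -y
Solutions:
 g(y) = C1 + Integral(y/cos(y), y)


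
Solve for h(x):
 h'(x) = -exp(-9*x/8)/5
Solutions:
 h(x) = C1 + 8*exp(-9*x/8)/45


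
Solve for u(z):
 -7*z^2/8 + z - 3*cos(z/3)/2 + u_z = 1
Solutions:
 u(z) = C1 + 7*z^3/24 - z^2/2 + z + 9*sin(z/3)/2


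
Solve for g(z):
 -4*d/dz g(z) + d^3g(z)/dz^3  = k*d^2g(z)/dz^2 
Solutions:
 g(z) = C1 + C2*exp(z*(k - sqrt(k^2 + 16))/2) + C3*exp(z*(k + sqrt(k^2 + 16))/2)


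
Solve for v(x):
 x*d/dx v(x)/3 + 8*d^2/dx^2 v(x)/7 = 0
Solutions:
 v(x) = C1 + C2*erf(sqrt(21)*x/12)


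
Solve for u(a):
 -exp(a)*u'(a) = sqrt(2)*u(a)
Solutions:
 u(a) = C1*exp(sqrt(2)*exp(-a))


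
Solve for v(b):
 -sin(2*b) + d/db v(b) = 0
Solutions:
 v(b) = C1 - cos(2*b)/2


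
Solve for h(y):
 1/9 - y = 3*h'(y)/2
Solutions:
 h(y) = C1 - y^2/3 + 2*y/27


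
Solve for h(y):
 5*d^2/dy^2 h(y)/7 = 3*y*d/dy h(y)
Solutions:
 h(y) = C1 + C2*erfi(sqrt(210)*y/10)


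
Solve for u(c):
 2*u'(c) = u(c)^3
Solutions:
 u(c) = -sqrt(-1/(C1 + c))
 u(c) = sqrt(-1/(C1 + c))


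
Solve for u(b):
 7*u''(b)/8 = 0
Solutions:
 u(b) = C1 + C2*b


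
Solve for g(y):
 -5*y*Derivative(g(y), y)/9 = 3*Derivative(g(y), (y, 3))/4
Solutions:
 g(y) = C1 + Integral(C2*airyai(-20^(1/3)*y/3) + C3*airybi(-20^(1/3)*y/3), y)


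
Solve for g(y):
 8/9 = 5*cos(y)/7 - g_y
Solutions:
 g(y) = C1 - 8*y/9 + 5*sin(y)/7


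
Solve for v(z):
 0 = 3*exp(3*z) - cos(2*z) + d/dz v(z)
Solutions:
 v(z) = C1 - exp(3*z) + sin(2*z)/2


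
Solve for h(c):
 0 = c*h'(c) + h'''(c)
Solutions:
 h(c) = C1 + Integral(C2*airyai(-c) + C3*airybi(-c), c)


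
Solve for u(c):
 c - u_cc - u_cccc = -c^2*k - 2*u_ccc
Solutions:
 u(c) = C1 + C4*exp(c) + c^4*k/12 + c^3*(4*k + 1)/6 + c^2*(3*k + 1) + c*(C2 + C3*exp(c))


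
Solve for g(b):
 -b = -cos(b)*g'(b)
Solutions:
 g(b) = C1 + Integral(b/cos(b), b)


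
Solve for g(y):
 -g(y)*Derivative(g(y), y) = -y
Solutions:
 g(y) = -sqrt(C1 + y^2)
 g(y) = sqrt(C1 + y^2)


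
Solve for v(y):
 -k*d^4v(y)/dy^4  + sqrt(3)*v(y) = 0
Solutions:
 v(y) = C1*exp(-3^(1/8)*y*(1/k)^(1/4)) + C2*exp(3^(1/8)*y*(1/k)^(1/4)) + C3*exp(-3^(1/8)*I*y*(1/k)^(1/4)) + C4*exp(3^(1/8)*I*y*(1/k)^(1/4))


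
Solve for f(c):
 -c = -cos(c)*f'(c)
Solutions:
 f(c) = C1 + Integral(c/cos(c), c)


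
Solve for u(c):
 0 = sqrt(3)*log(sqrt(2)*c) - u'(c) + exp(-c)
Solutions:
 u(c) = C1 + sqrt(3)*c*log(c) + sqrt(3)*c*(-1 + log(2)/2) - exp(-c)


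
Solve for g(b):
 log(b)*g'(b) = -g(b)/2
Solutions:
 g(b) = C1*exp(-li(b)/2)


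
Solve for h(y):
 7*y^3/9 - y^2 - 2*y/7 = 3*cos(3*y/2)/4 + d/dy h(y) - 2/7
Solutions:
 h(y) = C1 + 7*y^4/36 - y^3/3 - y^2/7 + 2*y/7 - sin(3*y/2)/2


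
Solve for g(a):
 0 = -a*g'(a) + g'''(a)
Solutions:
 g(a) = C1 + Integral(C2*airyai(a) + C3*airybi(a), a)


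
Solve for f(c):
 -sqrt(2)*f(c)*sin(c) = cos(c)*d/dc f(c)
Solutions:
 f(c) = C1*cos(c)^(sqrt(2))


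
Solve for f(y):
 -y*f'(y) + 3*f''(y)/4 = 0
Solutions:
 f(y) = C1 + C2*erfi(sqrt(6)*y/3)


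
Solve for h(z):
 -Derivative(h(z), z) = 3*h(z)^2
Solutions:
 h(z) = 1/(C1 + 3*z)


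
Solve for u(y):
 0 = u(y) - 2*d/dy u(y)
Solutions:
 u(y) = C1*exp(y/2)


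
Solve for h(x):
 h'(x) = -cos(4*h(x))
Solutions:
 h(x) = -asin((C1 + exp(8*x))/(C1 - exp(8*x)))/4 + pi/4
 h(x) = asin((C1 + exp(8*x))/(C1 - exp(8*x)))/4


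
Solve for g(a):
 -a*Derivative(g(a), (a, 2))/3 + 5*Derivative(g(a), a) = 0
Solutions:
 g(a) = C1 + C2*a^16


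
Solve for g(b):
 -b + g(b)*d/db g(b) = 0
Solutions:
 g(b) = -sqrt(C1 + b^2)
 g(b) = sqrt(C1 + b^2)


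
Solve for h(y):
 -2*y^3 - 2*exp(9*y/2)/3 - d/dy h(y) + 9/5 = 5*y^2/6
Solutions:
 h(y) = C1 - y^4/2 - 5*y^3/18 + 9*y/5 - 4*exp(9*y/2)/27


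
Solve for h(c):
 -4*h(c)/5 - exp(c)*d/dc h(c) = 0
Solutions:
 h(c) = C1*exp(4*exp(-c)/5)


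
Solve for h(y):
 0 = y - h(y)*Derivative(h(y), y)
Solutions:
 h(y) = -sqrt(C1 + y^2)
 h(y) = sqrt(C1 + y^2)


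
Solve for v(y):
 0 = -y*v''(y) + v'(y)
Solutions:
 v(y) = C1 + C2*y^2


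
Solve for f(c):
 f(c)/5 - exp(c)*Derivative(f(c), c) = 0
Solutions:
 f(c) = C1*exp(-exp(-c)/5)


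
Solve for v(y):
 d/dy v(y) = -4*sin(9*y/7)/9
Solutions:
 v(y) = C1 + 28*cos(9*y/7)/81


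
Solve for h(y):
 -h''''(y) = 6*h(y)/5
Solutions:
 h(y) = (C1*sin(10^(3/4)*3^(1/4)*y/10) + C2*cos(10^(3/4)*3^(1/4)*y/10))*exp(-10^(3/4)*3^(1/4)*y/10) + (C3*sin(10^(3/4)*3^(1/4)*y/10) + C4*cos(10^(3/4)*3^(1/4)*y/10))*exp(10^(3/4)*3^(1/4)*y/10)


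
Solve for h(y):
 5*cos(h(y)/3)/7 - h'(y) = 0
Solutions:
 -5*y/7 - 3*log(sin(h(y)/3) - 1)/2 + 3*log(sin(h(y)/3) + 1)/2 = C1


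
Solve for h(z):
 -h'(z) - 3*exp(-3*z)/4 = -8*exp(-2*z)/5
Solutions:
 h(z) = C1 - 4*exp(-2*z)/5 + exp(-3*z)/4


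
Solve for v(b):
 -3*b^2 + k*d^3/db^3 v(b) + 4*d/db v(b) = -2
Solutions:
 v(b) = C1 + C2*exp(-2*b*sqrt(-1/k)) + C3*exp(2*b*sqrt(-1/k)) + b^3/4 - 3*b*k/8 - b/2


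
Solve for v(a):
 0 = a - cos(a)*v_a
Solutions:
 v(a) = C1 + Integral(a/cos(a), a)


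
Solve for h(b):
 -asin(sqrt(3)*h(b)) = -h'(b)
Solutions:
 Integral(1/asin(sqrt(3)*_y), (_y, h(b))) = C1 + b


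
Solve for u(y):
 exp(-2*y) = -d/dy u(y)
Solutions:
 u(y) = C1 + exp(-2*y)/2


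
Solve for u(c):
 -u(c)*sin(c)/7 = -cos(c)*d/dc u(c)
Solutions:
 u(c) = C1/cos(c)^(1/7)


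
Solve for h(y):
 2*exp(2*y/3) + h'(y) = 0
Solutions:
 h(y) = C1 - 3*exp(2*y/3)


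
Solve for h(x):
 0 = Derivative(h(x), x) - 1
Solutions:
 h(x) = C1 + x


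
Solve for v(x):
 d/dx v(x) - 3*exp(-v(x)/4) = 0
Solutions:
 v(x) = 4*log(C1 + 3*x/4)


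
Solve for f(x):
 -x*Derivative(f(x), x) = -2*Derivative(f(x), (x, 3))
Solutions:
 f(x) = C1 + Integral(C2*airyai(2^(2/3)*x/2) + C3*airybi(2^(2/3)*x/2), x)


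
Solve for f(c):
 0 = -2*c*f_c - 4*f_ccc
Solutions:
 f(c) = C1 + Integral(C2*airyai(-2^(2/3)*c/2) + C3*airybi(-2^(2/3)*c/2), c)


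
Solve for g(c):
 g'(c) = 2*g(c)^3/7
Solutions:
 g(c) = -sqrt(14)*sqrt(-1/(C1 + 2*c))/2
 g(c) = sqrt(14)*sqrt(-1/(C1 + 2*c))/2


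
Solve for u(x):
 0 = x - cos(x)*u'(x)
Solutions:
 u(x) = C1 + Integral(x/cos(x), x)


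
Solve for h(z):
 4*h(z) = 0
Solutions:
 h(z) = 0


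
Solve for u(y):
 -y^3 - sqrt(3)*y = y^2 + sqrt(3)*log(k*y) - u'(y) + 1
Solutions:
 u(y) = C1 + y^4/4 + y^3/3 + sqrt(3)*y^2/2 + sqrt(3)*y*log(k*y) + y*(1 - sqrt(3))


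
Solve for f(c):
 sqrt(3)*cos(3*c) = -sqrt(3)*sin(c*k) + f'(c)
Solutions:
 f(c) = C1 + sqrt(3)*sin(3*c)/3 - sqrt(3)*cos(c*k)/k


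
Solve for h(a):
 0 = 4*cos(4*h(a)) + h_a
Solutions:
 h(a) = -asin((C1 + exp(32*a))/(C1 - exp(32*a)))/4 + pi/4
 h(a) = asin((C1 + exp(32*a))/(C1 - exp(32*a)))/4


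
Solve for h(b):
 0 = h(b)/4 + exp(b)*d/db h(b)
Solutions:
 h(b) = C1*exp(exp(-b)/4)


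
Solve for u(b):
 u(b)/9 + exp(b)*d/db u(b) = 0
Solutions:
 u(b) = C1*exp(exp(-b)/9)


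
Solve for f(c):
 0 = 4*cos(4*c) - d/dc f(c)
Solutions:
 f(c) = C1 + sin(4*c)


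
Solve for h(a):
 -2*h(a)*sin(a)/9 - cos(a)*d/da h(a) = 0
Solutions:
 h(a) = C1*cos(a)^(2/9)


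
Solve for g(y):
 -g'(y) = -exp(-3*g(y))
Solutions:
 g(y) = log(C1 + 3*y)/3
 g(y) = log((-3^(1/3) - 3^(5/6)*I)*(C1 + y)^(1/3)/2)
 g(y) = log((-3^(1/3) + 3^(5/6)*I)*(C1 + y)^(1/3)/2)


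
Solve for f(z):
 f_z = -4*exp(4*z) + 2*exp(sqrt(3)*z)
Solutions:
 f(z) = C1 - exp(4*z) + 2*sqrt(3)*exp(sqrt(3)*z)/3


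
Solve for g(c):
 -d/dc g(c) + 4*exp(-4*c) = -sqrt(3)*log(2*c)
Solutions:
 g(c) = C1 + sqrt(3)*c*log(c) + sqrt(3)*c*(-1 + log(2)) - exp(-4*c)


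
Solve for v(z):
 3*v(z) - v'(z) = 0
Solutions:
 v(z) = C1*exp(3*z)


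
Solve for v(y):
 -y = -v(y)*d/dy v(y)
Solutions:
 v(y) = -sqrt(C1 + y^2)
 v(y) = sqrt(C1 + y^2)


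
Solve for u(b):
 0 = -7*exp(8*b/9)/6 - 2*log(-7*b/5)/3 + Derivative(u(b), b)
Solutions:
 u(b) = C1 + 2*b*log(-b)/3 + 2*b*(-log(5) - 1 + log(7))/3 + 21*exp(8*b/9)/16


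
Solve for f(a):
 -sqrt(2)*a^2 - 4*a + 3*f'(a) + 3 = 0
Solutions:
 f(a) = C1 + sqrt(2)*a^3/9 + 2*a^2/3 - a


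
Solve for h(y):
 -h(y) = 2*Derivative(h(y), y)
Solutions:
 h(y) = C1*exp(-y/2)


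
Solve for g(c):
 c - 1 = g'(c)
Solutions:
 g(c) = C1 + c^2/2 - c


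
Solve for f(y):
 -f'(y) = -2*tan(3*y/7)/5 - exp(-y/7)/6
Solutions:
 f(y) = C1 + 7*log(tan(3*y/7)^2 + 1)/15 - 7*exp(-y/7)/6


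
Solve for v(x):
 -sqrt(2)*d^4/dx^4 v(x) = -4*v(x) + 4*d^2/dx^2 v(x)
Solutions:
 v(x) = C1*exp(-2^(1/4)*x*sqrt(-1 + sqrt(1 + sqrt(2)))) + C2*exp(2^(1/4)*x*sqrt(-1 + sqrt(1 + sqrt(2)))) + C3*sin(2^(1/4)*x*sqrt(1 + sqrt(1 + sqrt(2)))) + C4*cosh(2^(1/4)*x*sqrt(-sqrt(1 + sqrt(2)) - 1))


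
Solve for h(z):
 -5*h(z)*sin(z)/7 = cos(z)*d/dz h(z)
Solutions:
 h(z) = C1*cos(z)^(5/7)


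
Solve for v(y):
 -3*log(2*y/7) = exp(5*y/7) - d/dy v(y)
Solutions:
 v(y) = C1 + 3*y*log(y) + 3*y*(-log(7) - 1 + log(2)) + 7*exp(5*y/7)/5


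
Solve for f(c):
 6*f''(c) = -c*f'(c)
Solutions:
 f(c) = C1 + C2*erf(sqrt(3)*c/6)


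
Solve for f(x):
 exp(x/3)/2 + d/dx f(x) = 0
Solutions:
 f(x) = C1 - 3*exp(x/3)/2


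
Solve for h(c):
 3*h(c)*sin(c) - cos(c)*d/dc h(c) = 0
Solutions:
 h(c) = C1/cos(c)^3


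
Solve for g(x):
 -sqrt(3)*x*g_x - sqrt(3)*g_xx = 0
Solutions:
 g(x) = C1 + C2*erf(sqrt(2)*x/2)


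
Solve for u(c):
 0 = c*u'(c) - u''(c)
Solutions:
 u(c) = C1 + C2*erfi(sqrt(2)*c/2)


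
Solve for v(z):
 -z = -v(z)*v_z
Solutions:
 v(z) = -sqrt(C1 + z^2)
 v(z) = sqrt(C1 + z^2)


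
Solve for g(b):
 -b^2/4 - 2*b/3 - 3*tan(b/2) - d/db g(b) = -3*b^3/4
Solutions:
 g(b) = C1 + 3*b^4/16 - b^3/12 - b^2/3 + 6*log(cos(b/2))


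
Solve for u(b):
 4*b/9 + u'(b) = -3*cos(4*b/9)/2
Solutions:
 u(b) = C1 - 2*b^2/9 - 27*sin(4*b/9)/8


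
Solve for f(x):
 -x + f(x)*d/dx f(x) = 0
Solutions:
 f(x) = -sqrt(C1 + x^2)
 f(x) = sqrt(C1 + x^2)


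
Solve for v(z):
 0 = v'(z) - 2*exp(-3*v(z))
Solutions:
 v(z) = log(C1 + 6*z)/3
 v(z) = log((-3^(1/3) - 3^(5/6)*I)*(C1 + 2*z)^(1/3)/2)
 v(z) = log((-3^(1/3) + 3^(5/6)*I)*(C1 + 2*z)^(1/3)/2)


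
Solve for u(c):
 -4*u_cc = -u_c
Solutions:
 u(c) = C1 + C2*exp(c/4)


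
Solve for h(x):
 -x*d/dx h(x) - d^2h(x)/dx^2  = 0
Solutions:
 h(x) = C1 + C2*erf(sqrt(2)*x/2)


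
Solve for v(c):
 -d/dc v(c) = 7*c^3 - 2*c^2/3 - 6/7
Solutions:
 v(c) = C1 - 7*c^4/4 + 2*c^3/9 + 6*c/7


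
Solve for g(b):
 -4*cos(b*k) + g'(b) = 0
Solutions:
 g(b) = C1 + 4*sin(b*k)/k


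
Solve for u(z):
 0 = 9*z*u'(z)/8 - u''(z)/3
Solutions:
 u(z) = C1 + C2*erfi(3*sqrt(3)*z/4)


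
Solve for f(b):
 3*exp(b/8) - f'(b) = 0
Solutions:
 f(b) = C1 + 24*exp(b/8)


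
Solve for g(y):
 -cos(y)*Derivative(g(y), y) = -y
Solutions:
 g(y) = C1 + Integral(y/cos(y), y)


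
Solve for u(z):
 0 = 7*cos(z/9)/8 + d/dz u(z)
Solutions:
 u(z) = C1 - 63*sin(z/9)/8


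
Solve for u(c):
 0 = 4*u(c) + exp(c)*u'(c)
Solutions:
 u(c) = C1*exp(4*exp(-c))


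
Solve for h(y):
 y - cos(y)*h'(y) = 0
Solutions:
 h(y) = C1 + Integral(y/cos(y), y)


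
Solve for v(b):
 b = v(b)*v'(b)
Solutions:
 v(b) = -sqrt(C1 + b^2)
 v(b) = sqrt(C1 + b^2)


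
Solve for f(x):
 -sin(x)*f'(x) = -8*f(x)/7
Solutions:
 f(x) = C1*(cos(x) - 1)^(4/7)/(cos(x) + 1)^(4/7)


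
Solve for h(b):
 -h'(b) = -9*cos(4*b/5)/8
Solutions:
 h(b) = C1 + 45*sin(4*b/5)/32


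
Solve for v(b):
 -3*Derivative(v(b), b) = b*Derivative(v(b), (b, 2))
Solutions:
 v(b) = C1 + C2/b^2


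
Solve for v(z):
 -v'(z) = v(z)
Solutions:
 v(z) = C1*exp(-z)


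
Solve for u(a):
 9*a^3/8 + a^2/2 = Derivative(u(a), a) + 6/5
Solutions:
 u(a) = C1 + 9*a^4/32 + a^3/6 - 6*a/5


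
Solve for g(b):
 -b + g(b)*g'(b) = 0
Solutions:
 g(b) = -sqrt(C1 + b^2)
 g(b) = sqrt(C1 + b^2)


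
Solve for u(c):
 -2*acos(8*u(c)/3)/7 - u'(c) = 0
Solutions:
 Integral(1/acos(8*_y/3), (_y, u(c))) = C1 - 2*c/7


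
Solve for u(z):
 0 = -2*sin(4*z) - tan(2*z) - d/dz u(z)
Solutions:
 u(z) = C1 + log(cos(2*z))/2 + cos(4*z)/2


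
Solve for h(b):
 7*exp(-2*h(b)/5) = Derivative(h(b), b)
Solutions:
 h(b) = 5*log(-sqrt(C1 + 7*b)) - 5*log(5) + 5*log(10)/2
 h(b) = 5*log(C1 + 7*b)/2 - 5*log(5) + 5*log(10)/2


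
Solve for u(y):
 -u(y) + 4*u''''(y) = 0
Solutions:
 u(y) = C1*exp(-sqrt(2)*y/2) + C2*exp(sqrt(2)*y/2) + C3*sin(sqrt(2)*y/2) + C4*cos(sqrt(2)*y/2)


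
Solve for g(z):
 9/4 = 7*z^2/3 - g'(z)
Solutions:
 g(z) = C1 + 7*z^3/9 - 9*z/4


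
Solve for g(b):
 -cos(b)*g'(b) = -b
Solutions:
 g(b) = C1 + Integral(b/cos(b), b)


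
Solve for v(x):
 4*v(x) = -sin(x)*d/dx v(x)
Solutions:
 v(x) = C1*(cos(x)^2 + 2*cos(x) + 1)/(cos(x)^2 - 2*cos(x) + 1)


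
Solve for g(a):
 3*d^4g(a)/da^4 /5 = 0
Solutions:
 g(a) = C1 + C2*a + C3*a^2 + C4*a^3


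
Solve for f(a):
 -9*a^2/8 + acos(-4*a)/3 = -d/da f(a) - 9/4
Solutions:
 f(a) = C1 + 3*a^3/8 - a*acos(-4*a)/3 - 9*a/4 - sqrt(1 - 16*a^2)/12


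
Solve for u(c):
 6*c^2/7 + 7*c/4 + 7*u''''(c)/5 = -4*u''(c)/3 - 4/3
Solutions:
 u(c) = C1 + C2*c + C3*sin(2*sqrt(105)*c/21) + C4*cos(2*sqrt(105)*c/21) - 3*c^4/56 - 7*c^3/32 + 7*c^2/40


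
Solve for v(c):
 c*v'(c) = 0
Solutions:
 v(c) = C1


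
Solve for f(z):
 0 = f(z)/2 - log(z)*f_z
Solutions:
 f(z) = C1*exp(li(z)/2)


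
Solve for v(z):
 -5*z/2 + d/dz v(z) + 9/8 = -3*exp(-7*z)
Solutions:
 v(z) = C1 + 5*z^2/4 - 9*z/8 + 3*exp(-7*z)/7


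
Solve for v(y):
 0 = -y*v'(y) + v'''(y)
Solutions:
 v(y) = C1 + Integral(C2*airyai(y) + C3*airybi(y), y)


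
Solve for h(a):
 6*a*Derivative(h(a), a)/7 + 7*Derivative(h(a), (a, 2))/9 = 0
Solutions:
 h(a) = C1 + C2*erf(3*sqrt(3)*a/7)


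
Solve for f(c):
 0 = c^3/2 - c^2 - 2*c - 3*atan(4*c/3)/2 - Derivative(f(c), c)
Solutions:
 f(c) = C1 + c^4/8 - c^3/3 - c^2 - 3*c*atan(4*c/3)/2 + 9*log(16*c^2 + 9)/16


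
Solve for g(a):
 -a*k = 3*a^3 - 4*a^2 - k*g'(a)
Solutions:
 g(a) = C1 + 3*a^4/(4*k) - 4*a^3/(3*k) + a^2/2


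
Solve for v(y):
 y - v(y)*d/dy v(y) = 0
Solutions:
 v(y) = -sqrt(C1 + y^2)
 v(y) = sqrt(C1 + y^2)


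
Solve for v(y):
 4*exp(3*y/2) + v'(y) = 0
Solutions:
 v(y) = C1 - 8*exp(3*y/2)/3


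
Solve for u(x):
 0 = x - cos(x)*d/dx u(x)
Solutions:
 u(x) = C1 + Integral(x/cos(x), x)


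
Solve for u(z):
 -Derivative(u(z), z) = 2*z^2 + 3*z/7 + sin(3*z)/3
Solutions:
 u(z) = C1 - 2*z^3/3 - 3*z^2/14 + cos(3*z)/9


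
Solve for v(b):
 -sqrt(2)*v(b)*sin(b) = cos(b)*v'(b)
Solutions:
 v(b) = C1*cos(b)^(sqrt(2))


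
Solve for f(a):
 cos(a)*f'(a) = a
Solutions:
 f(a) = C1 + Integral(a/cos(a), a)


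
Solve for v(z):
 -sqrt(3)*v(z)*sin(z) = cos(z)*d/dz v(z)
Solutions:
 v(z) = C1*cos(z)^(sqrt(3))


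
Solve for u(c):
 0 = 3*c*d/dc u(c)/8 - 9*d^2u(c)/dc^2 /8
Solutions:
 u(c) = C1 + C2*erfi(sqrt(6)*c/6)


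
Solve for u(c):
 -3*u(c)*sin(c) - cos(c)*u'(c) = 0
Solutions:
 u(c) = C1*cos(c)^3


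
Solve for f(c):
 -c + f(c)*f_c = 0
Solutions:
 f(c) = -sqrt(C1 + c^2)
 f(c) = sqrt(C1 + c^2)


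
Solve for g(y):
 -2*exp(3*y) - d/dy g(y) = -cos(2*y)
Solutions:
 g(y) = C1 - 2*exp(3*y)/3 + sin(2*y)/2


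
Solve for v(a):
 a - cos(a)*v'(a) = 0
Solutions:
 v(a) = C1 + Integral(a/cos(a), a)


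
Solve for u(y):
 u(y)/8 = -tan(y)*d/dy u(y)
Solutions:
 u(y) = C1/sin(y)^(1/8)


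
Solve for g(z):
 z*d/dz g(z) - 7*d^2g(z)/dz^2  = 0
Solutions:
 g(z) = C1 + C2*erfi(sqrt(14)*z/14)


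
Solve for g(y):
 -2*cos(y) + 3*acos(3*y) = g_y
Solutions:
 g(y) = C1 + 3*y*acos(3*y) - sqrt(1 - 9*y^2) - 2*sin(y)


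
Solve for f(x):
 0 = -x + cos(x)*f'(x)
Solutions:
 f(x) = C1 + Integral(x/cos(x), x)


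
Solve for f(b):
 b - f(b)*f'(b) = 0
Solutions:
 f(b) = -sqrt(C1 + b^2)
 f(b) = sqrt(C1 + b^2)


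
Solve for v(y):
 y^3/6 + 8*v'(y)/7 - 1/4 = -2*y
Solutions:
 v(y) = C1 - 7*y^4/192 - 7*y^2/8 + 7*y/32


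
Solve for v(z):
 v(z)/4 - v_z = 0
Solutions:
 v(z) = C1*exp(z/4)


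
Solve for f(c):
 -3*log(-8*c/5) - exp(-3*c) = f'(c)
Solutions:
 f(c) = C1 - 3*c*log(-c) + 3*c*(-3*log(2) + 1 + log(5)) + exp(-3*c)/3


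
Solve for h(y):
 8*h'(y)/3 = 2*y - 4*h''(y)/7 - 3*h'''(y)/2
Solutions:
 h(y) = C1 + 3*y^2/8 - 9*y/56 + (C2*sin(16*sqrt(3)*y/21) + C3*cos(16*sqrt(3)*y/21))*exp(-4*y/21)
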